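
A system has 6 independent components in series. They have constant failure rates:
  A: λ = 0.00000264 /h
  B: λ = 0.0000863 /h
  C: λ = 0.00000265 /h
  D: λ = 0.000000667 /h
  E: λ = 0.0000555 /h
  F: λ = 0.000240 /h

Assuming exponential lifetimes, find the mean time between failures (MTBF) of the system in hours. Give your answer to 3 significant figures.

2580

Series of exponential components: λ_sys = Σ λ_i
λ_sys = 0.00000264 + 0.0000863 + 0.00000265 + 0.000000667 + 0.0000555 + 0.000240 = 3.8776e-04 /h
MTBF = 1 / λ_sys = 2580 h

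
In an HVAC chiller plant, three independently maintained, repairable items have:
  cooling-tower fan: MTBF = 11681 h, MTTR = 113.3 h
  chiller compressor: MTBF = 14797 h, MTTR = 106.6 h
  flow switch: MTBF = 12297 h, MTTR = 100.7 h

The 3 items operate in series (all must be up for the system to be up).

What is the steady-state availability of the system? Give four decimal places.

0.9753

A(cooling-tower fan) = MTBF/(MTBF+MTTR) = 11681/(11681+113.3) = 0.990394
A(chiller compressor) = MTBF/(MTBF+MTTR) = 14797/(14797+106.6) = 0.992847
A(flow switch) = MTBF/(MTBF+MTTR) = 12297/(12297+100.7) = 0.991878
Series availability: 0.990394 × 0.992847 × 0.991878 = 0.9753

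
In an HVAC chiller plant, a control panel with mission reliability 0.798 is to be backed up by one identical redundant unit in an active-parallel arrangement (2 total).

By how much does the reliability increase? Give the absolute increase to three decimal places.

0.161

R_before = 0.798
R_after = 1 − (1 − 0.798)^2 = 0.959
ΔR = 0.959 − 0.798 = 0.161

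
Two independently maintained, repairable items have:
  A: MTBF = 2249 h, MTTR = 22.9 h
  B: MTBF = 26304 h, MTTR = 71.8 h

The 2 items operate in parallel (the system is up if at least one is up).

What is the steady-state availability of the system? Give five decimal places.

0.99997

A(A) = MTBF/(MTBF+MTTR) = 2249/(2249+22.9) = 0.989920
A(B) = MTBF/(MTBF+MTTR) = 26304/(26304+71.8) = 0.997278
Parallel availability: 1 − (1 − 0.989920)(1 − 0.997278) = 0.99997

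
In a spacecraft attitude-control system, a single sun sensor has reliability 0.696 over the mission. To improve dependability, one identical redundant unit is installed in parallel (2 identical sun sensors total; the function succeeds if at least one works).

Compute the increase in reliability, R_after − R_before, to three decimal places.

0.212

R_before = 0.696
R_after = 1 − (1 − 0.696)^2 = 0.908
ΔR = 0.908 − 0.696 = 0.212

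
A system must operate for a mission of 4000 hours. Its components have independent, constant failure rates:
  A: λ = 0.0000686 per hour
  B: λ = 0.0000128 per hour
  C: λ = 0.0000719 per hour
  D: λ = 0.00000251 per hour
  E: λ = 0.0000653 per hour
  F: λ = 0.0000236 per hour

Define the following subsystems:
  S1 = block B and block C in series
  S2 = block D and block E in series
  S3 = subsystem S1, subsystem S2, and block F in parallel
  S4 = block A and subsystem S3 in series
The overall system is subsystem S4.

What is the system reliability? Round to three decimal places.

0.755

R(A) = exp(−0.0000686 × 4000) = 0.76003
R(B) = exp(−0.0000128 × 4000) = 0.95009
R(C) = exp(−0.0000719 × 4000) = 0.75006
R(D) = exp(−0.00000251 × 4000) = 0.99001
R(E) = exp(−0.0000653 × 4000) = 0.77013
R(F) = exp(−0.0000236 × 4000) = 0.90992
Series (B and C): 0.95009 × 0.75006 = 0.71262
Series (D and E): 0.99001 × 0.77013 = 0.76244
Parallel ([0.71262], [0.76244], and F): 1 − (1 − 0.71262)(1 − 0.76244)(1 − 0.90992) = 0.99385
Series (A and [0.99385]): 0.76003 × 0.99385 = 0.755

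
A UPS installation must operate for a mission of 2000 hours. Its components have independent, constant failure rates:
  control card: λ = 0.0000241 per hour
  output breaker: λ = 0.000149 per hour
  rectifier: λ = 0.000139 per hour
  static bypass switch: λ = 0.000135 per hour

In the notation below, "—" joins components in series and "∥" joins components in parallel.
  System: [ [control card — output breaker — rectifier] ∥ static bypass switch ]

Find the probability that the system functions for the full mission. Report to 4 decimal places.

0.8901

R(control card) = exp(−0.0000241 × 2000) = 0.952943
R(output breaker) = exp(−0.000149 × 2000) = 0.742301
R(rectifier) = exp(−0.000139 × 2000) = 0.757297
R(static bypass switch) = exp(−0.000135 × 2000) = 0.763379
Series (control card, output breaker, and rectifier): 0.952943 × 0.742301 × 0.757297 = 0.535690
Parallel ([0.535690] and static bypass switch): 1 − (1 − 0.535690)(1 − 0.763379) = 0.8901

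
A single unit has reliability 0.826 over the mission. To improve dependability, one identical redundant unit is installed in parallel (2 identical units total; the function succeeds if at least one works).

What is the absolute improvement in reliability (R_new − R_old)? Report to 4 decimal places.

0.1437

R_before = 0.826
R_after = 1 − (1 − 0.826)^2 = 0.9697
ΔR = 0.9697 − 0.826 = 0.1437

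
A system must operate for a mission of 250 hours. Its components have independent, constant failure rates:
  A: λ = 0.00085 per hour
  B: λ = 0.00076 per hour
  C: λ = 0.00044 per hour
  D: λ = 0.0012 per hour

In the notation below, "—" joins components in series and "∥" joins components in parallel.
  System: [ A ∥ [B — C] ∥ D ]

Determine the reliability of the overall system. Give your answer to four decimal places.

R(A) = exp(−0.00085 × 250) = 0.808560
R(B) = exp(−0.00076 × 250) = 0.826959
R(C) = exp(−0.00044 × 250) = 0.895834
R(D) = exp(−0.0012 × 250) = 0.740818
Series (B and C): 0.826959 × 0.895834 = 0.740818
Parallel (A, [0.740818], and D): 1 − (1 − 0.808560)(1 − 0.740818)(1 − 0.740818) = 0.9871

0.9871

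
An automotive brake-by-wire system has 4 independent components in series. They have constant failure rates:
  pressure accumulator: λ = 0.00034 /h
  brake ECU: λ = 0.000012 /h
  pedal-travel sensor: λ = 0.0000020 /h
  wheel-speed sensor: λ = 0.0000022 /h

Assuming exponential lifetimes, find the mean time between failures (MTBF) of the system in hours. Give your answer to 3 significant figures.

2810

Series of exponential components: λ_sys = Σ λ_i
λ_sys = 0.00034 + 0.000012 + 0.0000020 + 0.0000022 = 3.5620e-04 /h
MTBF = 1 / λ_sys = 2810 h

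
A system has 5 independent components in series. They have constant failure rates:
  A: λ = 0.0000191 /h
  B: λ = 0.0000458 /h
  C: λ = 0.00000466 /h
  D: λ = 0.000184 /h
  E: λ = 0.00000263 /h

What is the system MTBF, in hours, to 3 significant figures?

3900

Series of exponential components: λ_sys = Σ λ_i
λ_sys = 0.0000191 + 0.0000458 + 0.00000466 + 0.000184 + 0.00000263 = 2.5619e-04 /h
MTBF = 1 / λ_sys = 3900 h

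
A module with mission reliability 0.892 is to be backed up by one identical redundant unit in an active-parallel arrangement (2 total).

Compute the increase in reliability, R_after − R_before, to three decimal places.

0.096

R_before = 0.892
R_after = 1 − (1 − 0.892)^2 = 0.988
ΔR = 0.988 − 0.892 = 0.096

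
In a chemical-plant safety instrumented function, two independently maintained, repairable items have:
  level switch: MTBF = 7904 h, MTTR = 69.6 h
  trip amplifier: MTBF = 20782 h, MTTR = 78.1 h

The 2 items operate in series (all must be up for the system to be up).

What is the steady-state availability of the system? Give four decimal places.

0.9876

A(level switch) = MTBF/(MTBF+MTTR) = 7904/(7904+69.6) = 0.991271
A(trip amplifier) = MTBF/(MTBF+MTTR) = 20782/(20782+78.1) = 0.996256
Series availability: 0.991271 × 0.996256 = 0.9876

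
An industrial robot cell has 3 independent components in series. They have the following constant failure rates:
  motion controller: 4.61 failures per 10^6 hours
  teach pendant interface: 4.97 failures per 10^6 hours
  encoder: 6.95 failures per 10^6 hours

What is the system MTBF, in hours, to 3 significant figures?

Series of exponential components: λ_sys = Σ λ_i
λ_sys = 0.00000461 + 0.00000497 + 0.00000695 = 1.6530e-05 /h
MTBF = 1 / λ_sys = 60500 h

60500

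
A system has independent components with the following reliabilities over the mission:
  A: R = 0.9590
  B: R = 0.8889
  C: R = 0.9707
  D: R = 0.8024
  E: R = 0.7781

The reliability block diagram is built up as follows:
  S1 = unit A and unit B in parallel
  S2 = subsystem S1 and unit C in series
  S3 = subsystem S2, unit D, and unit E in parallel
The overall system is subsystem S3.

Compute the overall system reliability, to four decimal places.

Parallel (A and B): 1 − (1 − 0.959000)(1 − 0.888900) = 0.995445
Series ([0.995445] and C): 0.995445 × 0.970700 = 0.966278
Parallel ([0.966278], D, and E): 1 − (1 − 0.966278)(1 − 0.802400)(1 − 0.778100) = 0.9985

0.9985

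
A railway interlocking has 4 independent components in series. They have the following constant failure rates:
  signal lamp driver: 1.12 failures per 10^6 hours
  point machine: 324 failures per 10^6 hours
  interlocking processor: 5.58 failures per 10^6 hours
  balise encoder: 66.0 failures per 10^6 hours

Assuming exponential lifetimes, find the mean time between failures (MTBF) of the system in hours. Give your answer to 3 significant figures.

2520

Series of exponential components: λ_sys = Σ λ_i
λ_sys = 0.00000112 + 0.000324 + 0.00000558 + 0.0000660 = 3.9670e-04 /h
MTBF = 1 / λ_sys = 2520 h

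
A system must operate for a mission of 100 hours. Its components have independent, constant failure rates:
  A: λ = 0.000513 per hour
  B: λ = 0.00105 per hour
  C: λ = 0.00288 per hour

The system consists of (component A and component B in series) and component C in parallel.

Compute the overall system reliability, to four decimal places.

0.9638

R(A) = exp(−0.000513 × 100) = 0.949994
R(B) = exp(−0.00105 × 100) = 0.900325
R(C) = exp(−0.00288 × 100) = 0.749762
Series (A and B): 0.949994 × 0.900325 = 0.855303
Parallel ([0.855303] and C): 1 − (1 − 0.855303)(1 − 0.749762) = 0.9638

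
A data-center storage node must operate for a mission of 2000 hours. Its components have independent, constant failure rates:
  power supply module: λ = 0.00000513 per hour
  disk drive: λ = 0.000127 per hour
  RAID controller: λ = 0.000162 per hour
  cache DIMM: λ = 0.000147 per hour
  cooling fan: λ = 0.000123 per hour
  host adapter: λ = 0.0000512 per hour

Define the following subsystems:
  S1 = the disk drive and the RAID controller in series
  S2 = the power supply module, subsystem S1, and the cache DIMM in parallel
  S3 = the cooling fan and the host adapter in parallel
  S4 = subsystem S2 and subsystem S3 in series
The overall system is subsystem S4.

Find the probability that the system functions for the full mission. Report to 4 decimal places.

R(power supply module) = exp(−0.00000513 × 2000) = 0.989792
R(disk drive) = exp(−0.000127 × 2000) = 0.775692
R(RAID controller) = exp(−0.000162 × 2000) = 0.723250
R(cache DIMM) = exp(−0.000147 × 2000) = 0.745276
R(cooling fan) = exp(−0.000123 × 2000) = 0.781922
R(host adapter) = exp(−0.0000512 × 2000) = 0.902668
Series (disk drive and RAID controller): 0.775692 × 0.723250 = 0.561019
Parallel (power supply module, [0.561019], and cache DIMM): 1 − (1 − 0.989792)(1 − 0.561019)(1 − 0.745276) = 0.998859
Parallel (cooling fan and host adapter): 1 − (1 − 0.781922)(1 − 0.902668) = 0.978774
Series ([0.998859] and [0.978774]): 0.998859 × 0.978774 = 0.9777

0.9777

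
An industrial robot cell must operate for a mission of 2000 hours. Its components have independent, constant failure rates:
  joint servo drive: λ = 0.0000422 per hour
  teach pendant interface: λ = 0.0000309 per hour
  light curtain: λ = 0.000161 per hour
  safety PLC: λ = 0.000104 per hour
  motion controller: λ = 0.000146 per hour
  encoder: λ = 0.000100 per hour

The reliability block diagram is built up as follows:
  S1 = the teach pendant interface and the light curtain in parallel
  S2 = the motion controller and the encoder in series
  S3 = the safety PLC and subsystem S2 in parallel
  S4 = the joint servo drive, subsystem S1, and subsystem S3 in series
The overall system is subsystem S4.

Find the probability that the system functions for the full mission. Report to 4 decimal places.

R(joint servo drive) = exp(−0.0000422 × 2000) = 0.919064
R(teach pendant interface) = exp(−0.0000309 × 2000) = 0.940071
R(light curtain) = exp(−0.000161 × 2000) = 0.724698
R(safety PLC) = exp(−0.000104 × 2000) = 0.812207
R(motion controller) = exp(−0.000146 × 2000) = 0.746769
R(encoder) = exp(−0.000100 × 2000) = 0.818731
Parallel (teach pendant interface and light curtain): 1 − (1 − 0.940071)(1 − 0.724698) = 0.983501
Series (motion controller and encoder): 0.746769 × 0.818731 = 0.611403
Parallel (safety PLC and [0.611403]): 1 − (1 − 0.812207)(1 − 0.611403) = 0.927024
Series (joint servo drive, [0.983501], and [0.927024]): 0.919064 × 0.983501 × 0.927024 = 0.8379

0.8379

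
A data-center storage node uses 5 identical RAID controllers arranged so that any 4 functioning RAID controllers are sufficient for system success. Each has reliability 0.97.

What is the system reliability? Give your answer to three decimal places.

R = Σ_{i=4}^{5} C(5,i) p^i (1−p)^{5−i} with p = 0.97
C(5,4)·0.97^4·0.03^1 = 0.13279
C(5,5)·0.97^5·0.03^0 = 0.85873
Sum = 0.992

0.992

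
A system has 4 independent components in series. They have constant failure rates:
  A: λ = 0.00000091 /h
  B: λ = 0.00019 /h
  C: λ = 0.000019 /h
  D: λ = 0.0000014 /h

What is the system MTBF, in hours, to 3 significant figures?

Series of exponential components: λ_sys = Σ λ_i
λ_sys = 0.00000091 + 0.00019 + 0.000019 + 0.0000014 = 2.1131e-04 /h
MTBF = 1 / λ_sys = 4730 h

4730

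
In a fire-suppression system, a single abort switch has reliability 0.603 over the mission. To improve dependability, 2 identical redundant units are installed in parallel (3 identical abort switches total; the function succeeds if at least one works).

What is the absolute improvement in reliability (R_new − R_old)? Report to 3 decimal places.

0.334

R_before = 0.603
R_after = 1 − (1 − 0.603)^3 = 0.937
ΔR = 0.937 − 0.603 = 0.334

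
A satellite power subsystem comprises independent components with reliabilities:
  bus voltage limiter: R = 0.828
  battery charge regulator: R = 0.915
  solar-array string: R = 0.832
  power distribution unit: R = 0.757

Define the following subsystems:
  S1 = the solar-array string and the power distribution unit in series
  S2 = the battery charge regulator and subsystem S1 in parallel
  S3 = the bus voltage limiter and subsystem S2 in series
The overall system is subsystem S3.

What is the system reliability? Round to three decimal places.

Series (solar-array string and power distribution unit): 0.83200 × 0.75700 = 0.62982
Parallel (battery charge regulator and [0.62982]): 1 − (1 − 0.91500)(1 − 0.62982) = 0.96853
Series (bus voltage limiter and [0.96853]): 0.82800 × 0.96853 = 0.802

0.802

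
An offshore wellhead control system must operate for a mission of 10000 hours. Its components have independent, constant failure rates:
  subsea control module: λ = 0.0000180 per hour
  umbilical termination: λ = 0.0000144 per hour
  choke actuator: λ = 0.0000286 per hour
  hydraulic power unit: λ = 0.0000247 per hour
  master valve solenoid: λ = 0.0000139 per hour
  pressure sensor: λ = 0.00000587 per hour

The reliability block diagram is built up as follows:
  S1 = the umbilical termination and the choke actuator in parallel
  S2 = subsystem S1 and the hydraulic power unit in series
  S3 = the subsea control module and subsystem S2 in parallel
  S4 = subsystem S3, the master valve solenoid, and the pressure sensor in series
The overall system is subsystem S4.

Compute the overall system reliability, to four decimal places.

R(subsea control module) = exp(−0.0000180 × 10000) = 0.835270
R(umbilical termination) = exp(−0.0000144 × 10000) = 0.865888
R(choke actuator) = exp(−0.0000286 × 10000) = 0.751263
R(hydraulic power unit) = exp(−0.0000247 × 10000) = 0.781141
R(master valve solenoid) = exp(−0.0000139 × 10000) = 0.870228
R(pressure sensor) = exp(−0.00000587 × 10000) = 0.942990
Parallel (umbilical termination and choke actuator): 1 − (1 − 0.865888)(1 − 0.751263) = 0.966641
Series ([0.966641] and hydraulic power unit): 0.966641 × 0.781141 = 0.755083
Parallel (subsea control module and [0.755083]): 1 − (1 − 0.835270)(1 − 0.755083) = 0.959655
Series ([0.959655], master valve solenoid, and pressure sensor): 0.959655 × 0.870228 × 0.942990 = 0.7875

0.7875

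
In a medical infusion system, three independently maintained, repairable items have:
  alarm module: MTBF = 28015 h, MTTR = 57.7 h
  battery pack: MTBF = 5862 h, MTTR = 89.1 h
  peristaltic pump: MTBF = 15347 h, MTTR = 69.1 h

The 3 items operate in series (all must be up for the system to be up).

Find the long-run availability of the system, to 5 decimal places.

A(alarm module) = MTBF/(MTBF+MTTR) = 28015/(28015+57.7) = 0.997945
A(battery pack) = MTBF/(MTBF+MTTR) = 5862/(5862+89.1) = 0.985028
A(peristaltic pump) = MTBF/(MTBF+MTTR) = 15347/(15347+69.1) = 0.995518
Series availability: 0.997945 × 0.985028 × 0.995518 = 0.97860

0.97860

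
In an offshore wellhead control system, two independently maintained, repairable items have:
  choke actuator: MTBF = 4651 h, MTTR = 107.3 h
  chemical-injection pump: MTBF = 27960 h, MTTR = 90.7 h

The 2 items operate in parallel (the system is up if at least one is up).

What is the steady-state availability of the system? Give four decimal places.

A(choke actuator) = MTBF/(MTBF+MTTR) = 4651/(4651+107.3) = 0.977450
A(chemical-injection pump) = MTBF/(MTBF+MTTR) = 27960/(27960+90.7) = 0.996767
Parallel availability: 1 − (1 − 0.977450)(1 − 0.996767) = 0.9999

0.9999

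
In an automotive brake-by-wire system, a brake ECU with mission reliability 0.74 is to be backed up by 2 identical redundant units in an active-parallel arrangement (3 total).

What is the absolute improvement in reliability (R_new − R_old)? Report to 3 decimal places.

0.242

R_before = 0.74
R_after = 1 − (1 − 0.74)^3 = 0.982
ΔR = 0.982 − 0.74 = 0.242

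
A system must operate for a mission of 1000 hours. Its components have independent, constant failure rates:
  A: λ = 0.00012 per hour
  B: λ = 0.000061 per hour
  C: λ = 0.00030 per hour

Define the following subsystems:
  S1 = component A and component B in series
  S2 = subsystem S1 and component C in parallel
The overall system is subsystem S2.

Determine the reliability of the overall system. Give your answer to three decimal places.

R(A) = exp(−0.00012 × 1000) = 0.88692
R(B) = exp(−0.000061 × 1000) = 0.94082
R(C) = exp(−0.00030 × 1000) = 0.74082
Series (A and B): 0.88692 × 0.94082 = 0.83443
Parallel ([0.83443] and C): 1 − (1 − 0.83443)(1 − 0.74082) = 0.957

0.957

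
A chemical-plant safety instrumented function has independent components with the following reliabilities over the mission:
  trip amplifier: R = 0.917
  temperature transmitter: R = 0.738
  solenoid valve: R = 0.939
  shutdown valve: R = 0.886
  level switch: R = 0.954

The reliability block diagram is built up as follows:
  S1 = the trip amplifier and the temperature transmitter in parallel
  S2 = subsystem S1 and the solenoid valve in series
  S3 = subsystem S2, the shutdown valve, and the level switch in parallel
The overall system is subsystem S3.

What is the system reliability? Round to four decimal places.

Parallel (trip amplifier and temperature transmitter): 1 − (1 − 0.917000)(1 − 0.738000) = 0.978254
Series ([0.978254] and solenoid valve): 0.978254 × 0.939000 = 0.918581
Parallel ([0.918581], shutdown valve, and level switch): 1 − (1 − 0.918581)(1 − 0.886000)(1 − 0.954000) = 0.9996

0.9996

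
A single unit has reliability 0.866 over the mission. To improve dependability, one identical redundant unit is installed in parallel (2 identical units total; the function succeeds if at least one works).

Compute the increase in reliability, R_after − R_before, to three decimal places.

R_before = 0.866
R_after = 1 − (1 − 0.866)^2 = 0.982
ΔR = 0.982 − 0.866 = 0.116

0.116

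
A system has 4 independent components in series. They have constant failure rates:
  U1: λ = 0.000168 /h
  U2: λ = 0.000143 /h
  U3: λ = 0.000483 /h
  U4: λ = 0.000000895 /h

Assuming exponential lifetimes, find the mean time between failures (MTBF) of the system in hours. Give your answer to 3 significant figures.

1260

Series of exponential components: λ_sys = Σ λ_i
λ_sys = 0.000168 + 0.000143 + 0.000483 + 0.000000895 = 7.9489e-04 /h
MTBF = 1 / λ_sys = 1260 h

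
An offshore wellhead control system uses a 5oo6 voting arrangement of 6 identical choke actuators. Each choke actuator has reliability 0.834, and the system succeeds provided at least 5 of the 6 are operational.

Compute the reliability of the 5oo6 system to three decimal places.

0.738

R = Σ_{i=5}^{6} C(6,i) p^i (1−p)^{6−i} with p = 0.834
C(6,5)·0.834^5·0.166^1 = 0.40187
C(6,6)·0.834^6·0.166^0 = 0.33651
Sum = 0.738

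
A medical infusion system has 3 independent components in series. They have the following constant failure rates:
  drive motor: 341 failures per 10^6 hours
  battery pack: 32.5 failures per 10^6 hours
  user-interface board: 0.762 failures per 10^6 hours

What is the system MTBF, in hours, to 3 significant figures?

Series of exponential components: λ_sys = Σ λ_i
λ_sys = 0.000341 + 0.0000325 + 0.000000762 = 3.7426e-04 /h
MTBF = 1 / λ_sys = 2670 h

2670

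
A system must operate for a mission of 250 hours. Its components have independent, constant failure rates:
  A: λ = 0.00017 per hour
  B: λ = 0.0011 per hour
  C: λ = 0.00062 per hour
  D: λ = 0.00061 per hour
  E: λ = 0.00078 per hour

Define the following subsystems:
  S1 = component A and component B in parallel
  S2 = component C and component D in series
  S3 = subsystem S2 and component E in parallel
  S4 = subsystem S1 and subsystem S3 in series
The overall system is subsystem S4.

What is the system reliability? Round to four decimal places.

0.9436

R(A) = exp(−0.00017 × 250) = 0.958390
R(B) = exp(−0.0011 × 250) = 0.759572
R(C) = exp(−0.00062 × 250) = 0.856415
R(D) = exp(−0.00061 × 250) = 0.858559
R(E) = exp(−0.00078 × 250) = 0.822835
Parallel (A and B): 1 − (1 − 0.958390)(1 − 0.759572) = 0.989996
Series (C and D): 0.856415 × 0.858559 = 0.735283
Parallel ([0.735283] and E): 1 − (1 − 0.735283)(1 − 0.822835) = 0.953101
Series ([0.989996] and [0.953101]): 0.989996 × 0.953101 = 0.9436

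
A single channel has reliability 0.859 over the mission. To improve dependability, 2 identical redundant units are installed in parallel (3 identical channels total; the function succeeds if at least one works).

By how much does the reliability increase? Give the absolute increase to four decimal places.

0.1382

R_before = 0.859
R_after = 1 − (1 − 0.859)^3 = 0.9972
ΔR = 0.9972 − 0.859 = 0.1382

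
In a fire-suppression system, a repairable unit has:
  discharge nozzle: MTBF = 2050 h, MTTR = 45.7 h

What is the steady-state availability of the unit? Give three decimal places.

0.978

A(discharge nozzle) = MTBF/(MTBF+MTTR) = 2050/(2050+45.7) = 0.978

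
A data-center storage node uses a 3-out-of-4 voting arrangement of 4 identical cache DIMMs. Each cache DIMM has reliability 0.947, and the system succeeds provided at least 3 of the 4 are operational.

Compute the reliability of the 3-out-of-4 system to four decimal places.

R = Σ_{i=3}^{4} C(4,i) p^i (1−p)^{4−i} with p = 0.947
C(4,3)·0.947^3·0.053^1 = 0.180047
C(4,4)·0.947^4·0.053^0 = 0.804266
Sum = 0.9843

0.9843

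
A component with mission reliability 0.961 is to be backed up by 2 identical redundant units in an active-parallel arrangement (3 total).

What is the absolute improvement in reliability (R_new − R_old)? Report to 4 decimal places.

R_before = 0.961
R_after = 1 − (1 − 0.961)^3 = 0.9999
ΔR = 0.9999 − 0.961 = 0.0389

0.0389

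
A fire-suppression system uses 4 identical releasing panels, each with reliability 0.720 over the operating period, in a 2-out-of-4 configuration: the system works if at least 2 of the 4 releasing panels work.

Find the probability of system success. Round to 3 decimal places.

R = Σ_{i=2}^{4} C(4,i) p^i (1−p)^{4−i} with p = 0.720
C(4,2)·0.720^2·0.280^2 = 0.24386
C(4,3)·0.720^3·0.280^1 = 0.41804
C(4,4)·0.720^4·0.280^0 = 0.26874
Sum = 0.931

0.931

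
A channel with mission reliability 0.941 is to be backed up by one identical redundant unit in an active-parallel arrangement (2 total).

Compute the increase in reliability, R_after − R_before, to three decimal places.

R_before = 0.941
R_after = 1 − (1 − 0.941)^2 = 0.997
ΔR = 0.997 − 0.941 = 0.056

0.056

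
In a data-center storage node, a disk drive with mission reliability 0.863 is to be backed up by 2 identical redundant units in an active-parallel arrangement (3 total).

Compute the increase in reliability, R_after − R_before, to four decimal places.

R_before = 0.863
R_after = 1 − (1 − 0.863)^3 = 0.9974
ΔR = 0.9974 − 0.863 = 0.1344

0.1344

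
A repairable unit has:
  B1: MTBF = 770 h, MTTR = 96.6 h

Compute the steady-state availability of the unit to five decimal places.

A(B1) = MTBF/(MTBF+MTTR) = 770/(770+96.6) = 0.88853

0.88853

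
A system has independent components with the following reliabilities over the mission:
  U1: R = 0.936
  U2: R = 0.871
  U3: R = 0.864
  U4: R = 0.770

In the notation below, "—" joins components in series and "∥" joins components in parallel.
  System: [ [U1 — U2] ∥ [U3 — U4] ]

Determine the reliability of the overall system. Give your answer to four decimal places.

0.9382

Series (U1 and U2): 0.936000 × 0.871000 = 0.815256
Series (U3 and U4): 0.864000 × 0.770000 = 0.665280
Parallel ([0.815256] and [0.665280]): 1 − (1 − 0.815256)(1 − 0.665280) = 0.9382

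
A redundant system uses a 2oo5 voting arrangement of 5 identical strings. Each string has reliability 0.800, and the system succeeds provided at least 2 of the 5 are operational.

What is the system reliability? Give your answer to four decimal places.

0.9933

R = Σ_{i=2}^{5} C(5,i) p^i (1−p)^{5−i} with p = 0.800
C(5,2)·0.800^2·0.200^3 = 0.051200
C(5,3)·0.800^3·0.200^2 = 0.204800
C(5,4)·0.800^4·0.200^1 = 0.409600
C(5,5)·0.800^5·0.200^0 = 0.327680
Sum = 0.9933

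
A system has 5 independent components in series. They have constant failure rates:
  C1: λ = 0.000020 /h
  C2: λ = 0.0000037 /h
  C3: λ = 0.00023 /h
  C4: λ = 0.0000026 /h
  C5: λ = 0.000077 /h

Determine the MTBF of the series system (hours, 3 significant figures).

Series of exponential components: λ_sys = Σ λ_i
λ_sys = 0.000020 + 0.0000037 + 0.00023 + 0.0000026 + 0.000077 = 3.3330e-04 /h
MTBF = 1 / λ_sys = 3000 h

3000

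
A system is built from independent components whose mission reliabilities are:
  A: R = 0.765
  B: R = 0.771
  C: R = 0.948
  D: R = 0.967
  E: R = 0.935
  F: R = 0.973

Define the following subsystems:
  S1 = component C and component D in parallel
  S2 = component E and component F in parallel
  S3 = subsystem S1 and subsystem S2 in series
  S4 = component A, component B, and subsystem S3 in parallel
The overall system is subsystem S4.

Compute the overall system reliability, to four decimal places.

Parallel (C and D): 1 − (1 − 0.948000)(1 − 0.967000) = 0.998284
Parallel (E and F): 1 − (1 − 0.935000)(1 − 0.973000) = 0.998245
Series ([0.998284] and [0.998245]): 0.998284 × 0.998245 = 0.996532
Parallel (A, B, and [0.996532]): 1 − (1 − 0.765000)(1 − 0.771000)(1 − 0.996532) = 0.9998

0.9998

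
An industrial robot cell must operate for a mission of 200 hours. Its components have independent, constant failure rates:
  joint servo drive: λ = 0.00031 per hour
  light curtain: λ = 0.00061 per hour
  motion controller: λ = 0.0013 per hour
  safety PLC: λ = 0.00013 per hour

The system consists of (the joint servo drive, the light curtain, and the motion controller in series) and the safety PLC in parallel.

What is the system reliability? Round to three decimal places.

R(joint servo drive) = exp(−0.00031 × 200) = 0.93988
R(light curtain) = exp(−0.00061 × 200) = 0.88515
R(motion controller) = exp(−0.0013 × 200) = 0.77105
R(safety PLC) = exp(−0.00013 × 200) = 0.97434
Series (joint servo drive, light curtain, and motion controller): 0.93988 × 0.88515 × 0.77105 = 0.64146
Parallel ([0.64146] and safety PLC): 1 − (1 − 0.64146)(1 − 0.97434) = 0.991

0.991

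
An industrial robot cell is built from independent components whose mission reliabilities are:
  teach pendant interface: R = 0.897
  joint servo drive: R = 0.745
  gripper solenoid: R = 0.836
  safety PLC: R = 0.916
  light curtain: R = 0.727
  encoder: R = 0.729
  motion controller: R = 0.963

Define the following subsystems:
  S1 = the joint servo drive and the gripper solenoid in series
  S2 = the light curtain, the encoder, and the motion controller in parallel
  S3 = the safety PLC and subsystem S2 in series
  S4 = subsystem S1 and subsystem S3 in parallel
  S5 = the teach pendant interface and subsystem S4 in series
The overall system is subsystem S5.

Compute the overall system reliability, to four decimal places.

Series (joint servo drive and gripper solenoid): 0.745000 × 0.836000 = 0.622820
Parallel (light curtain, encoder, and motion controller): 1 − (1 − 0.727000)(1 − 0.729000)(1 − 0.963000) = 0.997263
Series (safety PLC and [0.997263]): 0.916000 × 0.997263 = 0.913493
Parallel ([0.622820] and [0.913493]): 1 − (1 − 0.622820)(1 − 0.913493) = 0.967371
Series (teach pendant interface and [0.967371]): 0.897000 × 0.967371 = 0.8677

0.8677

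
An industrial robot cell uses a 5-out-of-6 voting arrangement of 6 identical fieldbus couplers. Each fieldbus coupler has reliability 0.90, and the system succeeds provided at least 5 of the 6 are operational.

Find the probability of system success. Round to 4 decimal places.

0.8857

R = Σ_{i=5}^{6} C(6,i) p^i (1−p)^{6−i} with p = 0.90
C(6,5)·0.90^5·0.10^1 = 0.354294
C(6,6)·0.90^6·0.10^0 = 0.531441
Sum = 0.8857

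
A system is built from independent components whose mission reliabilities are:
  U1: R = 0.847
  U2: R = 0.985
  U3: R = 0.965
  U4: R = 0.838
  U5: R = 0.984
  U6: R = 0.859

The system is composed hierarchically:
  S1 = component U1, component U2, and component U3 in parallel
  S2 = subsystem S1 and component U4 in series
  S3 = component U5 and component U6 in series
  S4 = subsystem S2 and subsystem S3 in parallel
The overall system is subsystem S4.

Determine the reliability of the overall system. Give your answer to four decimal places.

Parallel (U1, U2, and U3): 1 − (1 − 0.847000)(1 − 0.985000)(1 − 0.965000) = 0.999920
Series ([0.999920] and U4): 0.999920 × 0.838000 = 0.837933
Series (U5 and U6): 0.984000 × 0.859000 = 0.845256
Parallel ([0.837933] and [0.845256]): 1 − (1 − 0.837933)(1 − 0.845256) = 0.9749

0.9749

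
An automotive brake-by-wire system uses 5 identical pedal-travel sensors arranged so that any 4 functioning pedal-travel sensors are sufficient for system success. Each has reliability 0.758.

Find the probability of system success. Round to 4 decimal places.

R = Σ_{i=4}^{5} C(5,i) p^i (1−p)^{5−i} with p = 0.758
C(5,4)·0.758^4·0.242^1 = 0.399450
C(5,5)·0.758^5·0.242^0 = 0.250234
Sum = 0.6497

0.6497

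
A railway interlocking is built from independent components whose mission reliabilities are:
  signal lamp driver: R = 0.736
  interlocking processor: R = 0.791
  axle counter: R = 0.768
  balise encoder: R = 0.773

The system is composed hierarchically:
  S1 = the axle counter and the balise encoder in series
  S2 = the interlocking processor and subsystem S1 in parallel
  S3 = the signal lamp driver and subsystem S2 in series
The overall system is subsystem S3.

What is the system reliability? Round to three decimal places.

0.673

Series (axle counter and balise encoder): 0.76800 × 0.77300 = 0.59366
Parallel (interlocking processor and [0.59366]): 1 − (1 − 0.79100)(1 − 0.59366) = 0.91507
Series (signal lamp driver and [0.91507]): 0.73600 × 0.91507 = 0.673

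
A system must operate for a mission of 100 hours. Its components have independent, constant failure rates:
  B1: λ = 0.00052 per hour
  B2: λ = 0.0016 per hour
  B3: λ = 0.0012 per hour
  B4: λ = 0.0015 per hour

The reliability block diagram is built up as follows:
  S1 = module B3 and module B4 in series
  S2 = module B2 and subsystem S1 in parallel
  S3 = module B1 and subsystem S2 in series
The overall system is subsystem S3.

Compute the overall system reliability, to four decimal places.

R(B1) = exp(−0.00052 × 100) = 0.949329
R(B2) = exp(−0.0016 × 100) = 0.852144
R(B3) = exp(−0.0012 × 100) = 0.886920
R(B4) = exp(−0.0015 × 100) = 0.860708
Series (B3 and B4): 0.886920 × 0.860708 = 0.763379
Parallel (B2 and [0.763379]): 1 − (1 − 0.852144)(1 − 0.763379) = 0.965014
Series (B1 and [0.965014]): 0.949329 × 0.965014 = 0.9161

0.9161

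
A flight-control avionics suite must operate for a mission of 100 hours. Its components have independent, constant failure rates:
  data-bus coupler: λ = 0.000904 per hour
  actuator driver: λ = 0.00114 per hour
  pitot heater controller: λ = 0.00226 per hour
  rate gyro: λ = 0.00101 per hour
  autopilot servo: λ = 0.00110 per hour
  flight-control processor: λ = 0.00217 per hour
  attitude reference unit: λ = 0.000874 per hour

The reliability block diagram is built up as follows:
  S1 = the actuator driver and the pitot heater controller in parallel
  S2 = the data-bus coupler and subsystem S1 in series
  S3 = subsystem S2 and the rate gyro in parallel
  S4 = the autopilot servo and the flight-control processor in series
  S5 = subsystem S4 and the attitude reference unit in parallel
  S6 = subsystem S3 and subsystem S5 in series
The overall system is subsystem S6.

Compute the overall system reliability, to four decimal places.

0.9667

R(data-bus coupler) = exp(−0.000904 × 100) = 0.913566
R(actuator driver) = exp(−0.00114 × 100) = 0.892258
R(pitot heater controller) = exp(−0.00226 × 100) = 0.797718
R(rate gyro) = exp(−0.00101 × 100) = 0.903933
R(autopilot servo) = exp(−0.00110 × 100) = 0.895834
R(flight-control processor) = exp(−0.00217 × 100) = 0.804930
R(attitude reference unit) = exp(−0.000874 × 100) = 0.916310
Parallel (actuator driver and pitot heater controller): 1 − (1 − 0.892258)(1 − 0.797718) = 0.978206
Series (data-bus coupler and [0.978206]): 0.913566 × 0.978206 = 0.893656
Parallel ([0.893656] and rate gyro): 1 − (1 − 0.893656)(1 − 0.903933) = 0.989784
Series (autopilot servo and flight-control processor): 0.895834 × 0.804930 = 0.721084
Parallel ([0.721084] and attitude reference unit): 1 − (1 − 0.721084)(1 − 0.916310) = 0.976658
Series ([0.989784] and [0.976658]): 0.989784 × 0.976658 = 0.9667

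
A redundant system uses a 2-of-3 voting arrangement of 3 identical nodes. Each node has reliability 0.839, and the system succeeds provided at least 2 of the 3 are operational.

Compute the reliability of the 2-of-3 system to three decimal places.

R = Σ_{i=2}^{3} C(3,i) p^i (1−p)^{3−i} with p = 0.839
C(3,2)·0.839^2·0.161^1 = 0.33999
C(3,3)·0.839^3·0.161^0 = 0.59059
Sum = 0.931

0.931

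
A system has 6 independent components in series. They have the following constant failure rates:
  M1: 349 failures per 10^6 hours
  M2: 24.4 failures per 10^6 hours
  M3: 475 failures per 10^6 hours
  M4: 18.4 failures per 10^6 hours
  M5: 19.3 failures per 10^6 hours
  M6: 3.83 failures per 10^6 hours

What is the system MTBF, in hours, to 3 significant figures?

Series of exponential components: λ_sys = Σ λ_i
λ_sys = 0.000349 + 0.0000244 + 0.000475 + 0.0000184 + 0.0000193 + 0.00000383 = 8.8993e-04 /h
MTBF = 1 / λ_sys = 1120 h

1120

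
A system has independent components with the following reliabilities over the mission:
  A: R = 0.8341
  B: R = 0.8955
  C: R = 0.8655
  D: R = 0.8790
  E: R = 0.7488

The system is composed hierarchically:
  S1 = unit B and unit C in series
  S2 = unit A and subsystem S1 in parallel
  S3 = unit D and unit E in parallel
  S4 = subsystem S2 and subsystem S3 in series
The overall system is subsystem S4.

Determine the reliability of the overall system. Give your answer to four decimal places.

Series (B and C): 0.895500 × 0.865500 = 0.775055
Parallel (A and [0.775055]): 1 − (1 − 0.834100)(1 − 0.775055) = 0.962682
Parallel (D and E): 1 − (1 − 0.879000)(1 − 0.748800) = 0.969605
Series ([0.962682] and [0.969605]): 0.962682 × 0.969605 = 0.9334

0.9334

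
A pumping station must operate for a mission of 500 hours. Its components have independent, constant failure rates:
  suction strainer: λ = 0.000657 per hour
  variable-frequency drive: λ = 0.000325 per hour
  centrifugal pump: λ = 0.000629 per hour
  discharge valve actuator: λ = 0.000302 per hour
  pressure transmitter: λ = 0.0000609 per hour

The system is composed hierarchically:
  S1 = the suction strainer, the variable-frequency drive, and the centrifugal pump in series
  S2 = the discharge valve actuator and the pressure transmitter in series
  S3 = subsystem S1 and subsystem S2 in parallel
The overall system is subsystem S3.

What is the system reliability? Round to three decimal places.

0.908

R(suction strainer) = exp(−0.000657 × 500) = 0.72000
R(variable-frequency drive) = exp(−0.000325 × 500) = 0.85002
R(centrifugal pump) = exp(−0.000629 × 500) = 0.73015
R(discharge valve actuator) = exp(−0.000302 × 500) = 0.85985
R(pressure transmitter) = exp(−0.0000609 × 500) = 0.97001
Series (suction strainer, variable-frequency drive, and centrifugal pump): 0.72000 × 0.85002 × 0.73015 = 0.44686
Series (discharge valve actuator and pressure transmitter): 0.85985 × 0.97001 = 0.83406
Parallel ([0.44686] and [0.83406]): 1 − (1 − 0.44686)(1 − 0.83406) = 0.908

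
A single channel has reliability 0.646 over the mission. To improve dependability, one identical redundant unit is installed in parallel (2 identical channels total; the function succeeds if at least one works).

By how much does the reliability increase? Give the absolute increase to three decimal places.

R_before = 0.646
R_after = 1 − (1 − 0.646)^2 = 0.875
ΔR = 0.875 − 0.646 = 0.229

0.229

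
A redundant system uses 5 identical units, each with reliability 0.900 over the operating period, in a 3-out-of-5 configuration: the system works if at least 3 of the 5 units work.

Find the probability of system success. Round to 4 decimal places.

0.9914

R = Σ_{i=3}^{5} C(5,i) p^i (1−p)^{5−i} with p = 0.900
C(5,3)·0.900^3·0.100^2 = 0.072900
C(5,4)·0.900^4·0.100^1 = 0.328050
C(5,5)·0.900^5·0.100^0 = 0.590490
Sum = 0.9914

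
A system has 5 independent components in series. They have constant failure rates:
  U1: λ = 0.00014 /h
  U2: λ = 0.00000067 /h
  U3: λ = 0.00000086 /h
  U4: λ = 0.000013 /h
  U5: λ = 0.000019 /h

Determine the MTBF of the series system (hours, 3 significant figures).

5760

Series of exponential components: λ_sys = Σ λ_i
λ_sys = 0.00014 + 0.00000067 + 0.00000086 + 0.000013 + 0.000019 = 1.7353e-04 /h
MTBF = 1 / λ_sys = 5760 h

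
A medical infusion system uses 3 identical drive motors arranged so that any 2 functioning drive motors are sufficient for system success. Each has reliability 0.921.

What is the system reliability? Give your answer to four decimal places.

0.9823

R = Σ_{i=2}^{3} C(3,i) p^i (1−p)^{3−i} with p = 0.921
C(3,2)·0.921^2·0.079^1 = 0.201033
C(3,3)·0.921^3·0.079^0 = 0.781230
Sum = 0.9823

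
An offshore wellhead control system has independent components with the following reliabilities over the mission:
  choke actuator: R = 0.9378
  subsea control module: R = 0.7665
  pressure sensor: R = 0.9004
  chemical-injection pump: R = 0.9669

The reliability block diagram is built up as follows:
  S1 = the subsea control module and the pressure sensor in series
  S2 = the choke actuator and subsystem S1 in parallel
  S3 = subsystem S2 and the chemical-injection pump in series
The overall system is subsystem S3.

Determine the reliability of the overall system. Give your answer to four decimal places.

0.9483

Series (subsea control module and pressure sensor): 0.766500 × 0.900400 = 0.690157
Parallel (choke actuator and [0.690157]): 1 − (1 − 0.937800)(1 − 0.690157) = 0.980728
Series ([0.980728] and chemical-injection pump): 0.980728 × 0.966900 = 0.9483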